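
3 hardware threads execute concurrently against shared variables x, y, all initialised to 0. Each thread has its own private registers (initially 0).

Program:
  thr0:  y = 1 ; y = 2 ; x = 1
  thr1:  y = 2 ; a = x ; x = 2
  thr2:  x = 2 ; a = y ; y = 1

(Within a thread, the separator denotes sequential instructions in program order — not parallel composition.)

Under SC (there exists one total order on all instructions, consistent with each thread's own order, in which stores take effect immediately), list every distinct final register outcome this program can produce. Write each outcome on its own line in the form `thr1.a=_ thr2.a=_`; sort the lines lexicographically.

outcome vector order: (thr1.a,thr2.a)
|SC outcomes| = 8

thr1.a=0 thr2.a=1
thr1.a=0 thr2.a=2
thr1.a=1 thr2.a=0
thr1.a=1 thr2.a=1
thr1.a=1 thr2.a=2
thr1.a=2 thr2.a=0
thr1.a=2 thr2.a=1
thr1.a=2 thr2.a=2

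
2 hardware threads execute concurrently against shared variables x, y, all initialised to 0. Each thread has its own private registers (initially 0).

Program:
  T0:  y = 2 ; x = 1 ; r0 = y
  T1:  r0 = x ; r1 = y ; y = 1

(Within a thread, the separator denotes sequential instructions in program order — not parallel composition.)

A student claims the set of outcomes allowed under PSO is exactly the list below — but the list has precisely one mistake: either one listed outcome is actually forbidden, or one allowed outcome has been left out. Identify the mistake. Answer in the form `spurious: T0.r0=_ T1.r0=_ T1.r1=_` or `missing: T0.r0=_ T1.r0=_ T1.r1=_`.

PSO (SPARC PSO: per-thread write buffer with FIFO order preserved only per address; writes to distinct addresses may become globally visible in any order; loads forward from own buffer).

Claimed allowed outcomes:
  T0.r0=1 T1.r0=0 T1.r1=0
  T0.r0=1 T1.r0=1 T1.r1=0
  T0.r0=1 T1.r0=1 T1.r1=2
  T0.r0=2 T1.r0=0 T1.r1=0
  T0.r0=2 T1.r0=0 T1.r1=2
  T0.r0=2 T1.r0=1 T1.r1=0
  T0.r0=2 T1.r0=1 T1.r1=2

outcome vector order: (T0.r0,T1.r0,T1.r1)
PSO (8): <1 0 0>, <1 0 2>, <1 1 0>, <1 1 2>, <2 0 0>, <2 0 2>, <2 1 0>, <2 1 2>
PSO∖claimed = {<1 0 2>}

missing: T0.r0=1 T1.r0=0 T1.r1=2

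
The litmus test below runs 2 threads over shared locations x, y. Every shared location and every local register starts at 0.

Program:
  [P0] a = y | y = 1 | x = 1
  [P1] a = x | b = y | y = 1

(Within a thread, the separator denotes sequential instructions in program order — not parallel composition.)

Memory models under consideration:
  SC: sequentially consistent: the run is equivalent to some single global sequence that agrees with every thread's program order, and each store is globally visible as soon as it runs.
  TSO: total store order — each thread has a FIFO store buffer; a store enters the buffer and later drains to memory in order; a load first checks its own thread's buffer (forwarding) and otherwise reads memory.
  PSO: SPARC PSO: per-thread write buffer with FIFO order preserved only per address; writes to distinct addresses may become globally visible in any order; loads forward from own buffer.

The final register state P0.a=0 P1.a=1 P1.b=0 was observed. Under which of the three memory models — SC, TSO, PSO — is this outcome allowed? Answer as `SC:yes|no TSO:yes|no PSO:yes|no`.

SC:no TSO:no PSO:yes

outcome vector order: (P0.a,P1.a,P1.b)
[SC] allowed = {(0,0,0); (0,0,1); (0,1,1); (1,0,0)}
[TSO] allowed = {(0,0,0); (0,0,1); (0,1,1); (1,0,0)}
[PSO] allowed = {(0,0,0); (0,0,1); (0,1,0); (0,1,1); (1,0,0)}
target (0,1,0) ∈ {PSO}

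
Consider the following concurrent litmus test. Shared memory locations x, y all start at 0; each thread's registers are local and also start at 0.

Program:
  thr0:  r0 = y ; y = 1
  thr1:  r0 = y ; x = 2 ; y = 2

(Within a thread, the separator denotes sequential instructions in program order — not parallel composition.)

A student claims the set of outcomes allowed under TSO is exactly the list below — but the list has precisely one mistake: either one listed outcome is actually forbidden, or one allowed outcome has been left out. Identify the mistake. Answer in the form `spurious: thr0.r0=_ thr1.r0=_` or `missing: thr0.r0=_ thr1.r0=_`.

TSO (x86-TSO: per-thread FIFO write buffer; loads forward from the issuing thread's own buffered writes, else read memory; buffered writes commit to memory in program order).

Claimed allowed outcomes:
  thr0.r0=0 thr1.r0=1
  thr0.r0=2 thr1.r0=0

missing: thr0.r0=0 thr1.r0=0

outcome vector order: (thr0.r0,thr1.r0)
TSO (3): (0,0) (0,1) (2,0)
TSO∖claimed = {(0,0)}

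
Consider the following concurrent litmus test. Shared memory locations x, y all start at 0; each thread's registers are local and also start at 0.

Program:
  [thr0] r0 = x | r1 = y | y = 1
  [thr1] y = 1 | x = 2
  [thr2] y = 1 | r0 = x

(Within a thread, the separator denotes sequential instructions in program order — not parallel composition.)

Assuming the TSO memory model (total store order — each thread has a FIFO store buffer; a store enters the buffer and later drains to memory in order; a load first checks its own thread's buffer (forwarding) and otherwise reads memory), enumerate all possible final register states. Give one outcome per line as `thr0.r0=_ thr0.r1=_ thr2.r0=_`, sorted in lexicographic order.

outcome vector order: (thr0.r0,thr0.r1,thr2.r0)
|TSO outcomes| = 6

thr0.r0=0 thr0.r1=0 thr2.r0=0
thr0.r0=0 thr0.r1=0 thr2.r0=2
thr0.r0=0 thr0.r1=1 thr2.r0=0
thr0.r0=0 thr0.r1=1 thr2.r0=2
thr0.r0=2 thr0.r1=1 thr2.r0=0
thr0.r0=2 thr0.r1=1 thr2.r0=2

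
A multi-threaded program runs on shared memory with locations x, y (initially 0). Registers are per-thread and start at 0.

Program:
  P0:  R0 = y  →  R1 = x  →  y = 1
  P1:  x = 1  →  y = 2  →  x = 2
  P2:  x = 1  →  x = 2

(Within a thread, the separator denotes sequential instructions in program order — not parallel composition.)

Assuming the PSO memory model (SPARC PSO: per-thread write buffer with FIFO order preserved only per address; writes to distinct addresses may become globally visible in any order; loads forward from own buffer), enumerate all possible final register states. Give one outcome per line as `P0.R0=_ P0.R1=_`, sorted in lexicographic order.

P0.R0=0 P0.R1=0
P0.R0=0 P0.R1=1
P0.R0=0 P0.R1=2
P0.R0=2 P0.R1=0
P0.R0=2 P0.R1=1
P0.R0=2 P0.R1=2

outcome vector order: (P0.R0,P0.R1)
|PSO outcomes| = 6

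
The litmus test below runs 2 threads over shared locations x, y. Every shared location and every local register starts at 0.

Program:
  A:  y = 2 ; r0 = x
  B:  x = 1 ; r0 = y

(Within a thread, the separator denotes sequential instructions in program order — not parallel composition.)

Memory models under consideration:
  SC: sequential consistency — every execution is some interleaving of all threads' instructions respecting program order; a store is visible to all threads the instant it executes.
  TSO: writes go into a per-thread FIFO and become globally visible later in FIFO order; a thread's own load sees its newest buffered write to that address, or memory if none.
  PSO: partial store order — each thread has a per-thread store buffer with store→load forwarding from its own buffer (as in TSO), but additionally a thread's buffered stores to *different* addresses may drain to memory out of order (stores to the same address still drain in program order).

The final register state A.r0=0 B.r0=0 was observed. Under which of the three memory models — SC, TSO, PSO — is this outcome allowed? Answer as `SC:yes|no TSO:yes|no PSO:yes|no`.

outcome vector order: (A.r0,B.r0)
under SC → (0,2) (1,0) (1,2)
under TSO → (0,0) (0,2) (1,0) (1,2)
under PSO → (0,0) (0,2) (1,0) (1,2)
target (0,0) ∈ {TSO,PSO}

SC:no TSO:yes PSO:yes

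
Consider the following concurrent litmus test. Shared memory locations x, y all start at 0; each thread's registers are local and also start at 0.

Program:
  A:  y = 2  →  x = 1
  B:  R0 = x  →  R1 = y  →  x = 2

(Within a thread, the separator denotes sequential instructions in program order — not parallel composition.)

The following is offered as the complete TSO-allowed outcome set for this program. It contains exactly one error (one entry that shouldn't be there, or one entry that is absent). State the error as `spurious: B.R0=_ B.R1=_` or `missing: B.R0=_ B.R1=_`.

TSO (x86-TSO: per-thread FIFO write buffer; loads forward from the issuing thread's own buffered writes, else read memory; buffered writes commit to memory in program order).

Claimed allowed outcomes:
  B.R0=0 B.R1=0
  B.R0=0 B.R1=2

outcome vector order: (B.R0,B.R1)
TSO (3): <0 0> <0 2> <1 2>
TSO∖claimed = {<1 2>}

missing: B.R0=1 B.R1=2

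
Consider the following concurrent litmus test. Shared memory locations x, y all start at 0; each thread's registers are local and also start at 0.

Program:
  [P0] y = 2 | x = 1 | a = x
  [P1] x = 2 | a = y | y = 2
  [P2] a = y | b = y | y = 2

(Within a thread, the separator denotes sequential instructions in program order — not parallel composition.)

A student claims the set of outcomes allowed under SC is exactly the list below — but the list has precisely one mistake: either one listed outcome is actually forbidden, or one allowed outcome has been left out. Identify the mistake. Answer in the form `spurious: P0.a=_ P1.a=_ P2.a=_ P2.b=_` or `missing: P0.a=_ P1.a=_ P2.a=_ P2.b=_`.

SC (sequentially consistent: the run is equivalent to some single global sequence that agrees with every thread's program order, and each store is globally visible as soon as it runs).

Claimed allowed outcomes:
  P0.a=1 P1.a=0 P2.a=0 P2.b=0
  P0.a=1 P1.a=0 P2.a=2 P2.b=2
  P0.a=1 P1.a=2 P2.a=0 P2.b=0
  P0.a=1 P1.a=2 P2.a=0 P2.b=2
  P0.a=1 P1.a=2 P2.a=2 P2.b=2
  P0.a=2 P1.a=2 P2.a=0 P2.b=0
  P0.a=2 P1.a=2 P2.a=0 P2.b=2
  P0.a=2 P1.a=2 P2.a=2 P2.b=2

missing: P0.a=1 P1.a=0 P2.a=0 P2.b=2

outcome vector order: (P0.a,P1.a,P2.a,P2.b)
SC (9): 1000, 1002, 1022, 1200, 1202, 1222, 2200, 2202, 2222
SC∖claimed = {1002}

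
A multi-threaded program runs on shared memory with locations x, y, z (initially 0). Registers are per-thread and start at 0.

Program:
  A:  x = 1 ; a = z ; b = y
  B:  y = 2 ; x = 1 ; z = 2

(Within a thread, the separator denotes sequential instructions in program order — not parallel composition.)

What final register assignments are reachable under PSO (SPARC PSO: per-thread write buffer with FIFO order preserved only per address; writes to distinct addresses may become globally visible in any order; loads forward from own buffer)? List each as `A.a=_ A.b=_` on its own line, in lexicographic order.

outcome vector order: (A.a,A.b)
|PSO outcomes| = 4

A.a=0 A.b=0
A.a=0 A.b=2
A.a=2 A.b=0
A.a=2 A.b=2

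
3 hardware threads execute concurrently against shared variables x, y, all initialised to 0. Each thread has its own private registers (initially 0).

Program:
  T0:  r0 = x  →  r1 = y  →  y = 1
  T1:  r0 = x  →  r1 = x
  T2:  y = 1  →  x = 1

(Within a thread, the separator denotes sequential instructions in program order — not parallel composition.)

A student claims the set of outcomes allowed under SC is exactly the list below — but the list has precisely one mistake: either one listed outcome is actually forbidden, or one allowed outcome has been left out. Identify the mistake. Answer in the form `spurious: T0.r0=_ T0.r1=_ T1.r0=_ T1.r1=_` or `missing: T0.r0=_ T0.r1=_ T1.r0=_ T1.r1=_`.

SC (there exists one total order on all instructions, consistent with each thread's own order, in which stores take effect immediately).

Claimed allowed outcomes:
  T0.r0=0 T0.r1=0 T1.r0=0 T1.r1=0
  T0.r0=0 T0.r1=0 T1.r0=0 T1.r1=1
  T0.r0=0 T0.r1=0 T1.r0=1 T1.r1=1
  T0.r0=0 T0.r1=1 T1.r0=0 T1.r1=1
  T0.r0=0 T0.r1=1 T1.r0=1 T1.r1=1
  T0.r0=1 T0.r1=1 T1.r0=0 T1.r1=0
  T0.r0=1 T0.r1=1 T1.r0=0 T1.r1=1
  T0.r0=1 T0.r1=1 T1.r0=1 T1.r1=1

outcome vector order: (T0.r0,T0.r1,T1.r0,T1.r1)
SC: 9 outcomes — {0000, 0001, 0011, 0100, 0101, 0111, 1100, 1101, 1111}
SC∖claimed = {0100}

missing: T0.r0=0 T0.r1=1 T1.r0=0 T1.r1=0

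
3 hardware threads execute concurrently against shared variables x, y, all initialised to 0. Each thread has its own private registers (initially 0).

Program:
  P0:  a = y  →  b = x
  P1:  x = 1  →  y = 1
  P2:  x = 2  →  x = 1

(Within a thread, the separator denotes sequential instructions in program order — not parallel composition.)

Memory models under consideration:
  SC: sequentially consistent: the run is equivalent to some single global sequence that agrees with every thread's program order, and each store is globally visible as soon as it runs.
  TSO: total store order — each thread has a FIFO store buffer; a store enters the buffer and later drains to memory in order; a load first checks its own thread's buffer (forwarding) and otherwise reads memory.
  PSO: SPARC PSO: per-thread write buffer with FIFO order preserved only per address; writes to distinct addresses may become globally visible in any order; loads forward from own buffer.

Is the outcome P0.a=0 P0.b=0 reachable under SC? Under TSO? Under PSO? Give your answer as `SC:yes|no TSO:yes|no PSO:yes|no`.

outcome vector order: (P0.a,P0.b)
SC: 5 outcomes — {(0,0); (0,1); (0,2); (1,1); (1,2)}
TSO: 5 outcomes — {(0,0); (0,1); (0,2); (1,1); (1,2)}
PSO: 6 outcomes — {(0,0); (0,1); (0,2); (1,0); (1,1); (1,2)}
target (0,0) ∈ {SC,TSO,PSO}

SC:yes TSO:yes PSO:yes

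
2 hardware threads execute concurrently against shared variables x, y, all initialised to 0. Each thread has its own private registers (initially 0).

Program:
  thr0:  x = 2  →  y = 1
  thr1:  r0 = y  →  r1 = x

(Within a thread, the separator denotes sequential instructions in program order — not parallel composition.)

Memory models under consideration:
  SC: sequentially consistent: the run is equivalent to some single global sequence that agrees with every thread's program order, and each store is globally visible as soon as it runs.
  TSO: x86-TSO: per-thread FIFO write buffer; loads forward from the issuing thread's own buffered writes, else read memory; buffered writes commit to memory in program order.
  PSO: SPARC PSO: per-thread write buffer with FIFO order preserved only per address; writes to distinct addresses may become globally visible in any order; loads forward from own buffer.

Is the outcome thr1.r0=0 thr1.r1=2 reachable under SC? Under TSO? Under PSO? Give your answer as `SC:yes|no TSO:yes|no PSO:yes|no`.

SC:yes TSO:yes PSO:yes

outcome vector order: (thr1.r0,thr1.r1)
under SC → 0/0 0/2 1/2
under TSO → 0/0 0/2 1/2
under PSO → 0/0 0/2 1/0 1/2
target 0/2 ∈ {SC,TSO,PSO}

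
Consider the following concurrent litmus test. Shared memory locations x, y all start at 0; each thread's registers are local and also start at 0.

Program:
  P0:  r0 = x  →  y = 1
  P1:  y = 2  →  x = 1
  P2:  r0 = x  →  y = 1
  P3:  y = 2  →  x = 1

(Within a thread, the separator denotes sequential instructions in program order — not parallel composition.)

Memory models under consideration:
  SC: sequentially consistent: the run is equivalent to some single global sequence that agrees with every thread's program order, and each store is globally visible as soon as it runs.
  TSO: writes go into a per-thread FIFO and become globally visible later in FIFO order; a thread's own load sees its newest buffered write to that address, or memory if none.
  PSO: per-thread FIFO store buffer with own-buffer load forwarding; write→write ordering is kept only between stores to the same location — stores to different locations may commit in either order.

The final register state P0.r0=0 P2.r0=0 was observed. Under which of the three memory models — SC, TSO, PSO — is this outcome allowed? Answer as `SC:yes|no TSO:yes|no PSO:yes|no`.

SC:yes TSO:yes PSO:yes

outcome vector order: (P0.r0,P2.r0)
SC (4): 00; 01; 10; 11
TSO (4): 00; 01; 10; 11
PSO (4): 00; 01; 10; 11
target 00 ∈ {SC,TSO,PSO}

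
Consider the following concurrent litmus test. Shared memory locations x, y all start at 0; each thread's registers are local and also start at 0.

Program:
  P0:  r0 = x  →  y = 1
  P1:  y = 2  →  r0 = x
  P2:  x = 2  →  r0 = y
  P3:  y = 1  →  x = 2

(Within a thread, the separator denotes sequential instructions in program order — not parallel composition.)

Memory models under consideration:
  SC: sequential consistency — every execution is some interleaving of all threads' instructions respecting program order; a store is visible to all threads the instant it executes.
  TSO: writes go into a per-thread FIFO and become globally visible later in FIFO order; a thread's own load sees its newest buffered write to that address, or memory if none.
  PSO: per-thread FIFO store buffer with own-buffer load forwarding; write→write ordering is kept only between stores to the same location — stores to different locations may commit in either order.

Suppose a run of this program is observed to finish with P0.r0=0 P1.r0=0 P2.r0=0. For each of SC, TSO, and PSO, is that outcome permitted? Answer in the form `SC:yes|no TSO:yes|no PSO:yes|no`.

outcome vector order: (P0.r0,P1.r0,P2.r0)
SC: 10 outcomes — {001 002 020 021 022 201 202 220 221 222}
TSO: 12 outcomes — {000 001 002 020 021 022 200 201 202 220 221 222}
PSO: 12 outcomes — {000 001 002 020 021 022 200 201 202 220 221 222}
target 000 ∈ {TSO,PSO}

SC:no TSO:yes PSO:yes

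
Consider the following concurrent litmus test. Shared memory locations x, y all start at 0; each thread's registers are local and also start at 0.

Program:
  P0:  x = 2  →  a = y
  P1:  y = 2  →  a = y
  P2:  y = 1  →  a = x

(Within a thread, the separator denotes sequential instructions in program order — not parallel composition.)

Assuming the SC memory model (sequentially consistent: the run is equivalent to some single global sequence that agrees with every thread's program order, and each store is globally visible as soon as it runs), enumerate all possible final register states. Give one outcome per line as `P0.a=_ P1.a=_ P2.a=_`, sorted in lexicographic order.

outcome vector order: (P0.a,P1.a,P2.a)
|SC outcomes| = 9

P0.a=0 P1.a=1 P2.a=2
P0.a=0 P1.a=2 P2.a=2
P0.a=1 P1.a=1 P2.a=0
P0.a=1 P1.a=1 P2.a=2
P0.a=1 P1.a=2 P2.a=0
P0.a=1 P1.a=2 P2.a=2
P0.a=2 P1.a=1 P2.a=2
P0.a=2 P1.a=2 P2.a=0
P0.a=2 P1.a=2 P2.a=2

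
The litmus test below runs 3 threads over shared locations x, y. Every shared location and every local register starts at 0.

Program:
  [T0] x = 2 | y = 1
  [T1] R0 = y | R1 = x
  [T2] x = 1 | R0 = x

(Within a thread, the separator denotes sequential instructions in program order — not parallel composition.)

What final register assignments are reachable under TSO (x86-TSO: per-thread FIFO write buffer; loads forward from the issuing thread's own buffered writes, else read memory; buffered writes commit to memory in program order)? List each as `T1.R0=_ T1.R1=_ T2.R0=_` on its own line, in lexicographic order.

T1.R0=0 T1.R1=0 T2.R0=1
T1.R0=0 T1.R1=0 T2.R0=2
T1.R0=0 T1.R1=1 T2.R0=1
T1.R0=0 T1.R1=1 T2.R0=2
T1.R0=0 T1.R1=2 T2.R0=1
T1.R0=0 T1.R1=2 T2.R0=2
T1.R0=1 T1.R1=1 T2.R0=1
T1.R0=1 T1.R1=2 T2.R0=1
T1.R0=1 T1.R1=2 T2.R0=2

outcome vector order: (T1.R0,T1.R1,T2.R0)
|TSO outcomes| = 9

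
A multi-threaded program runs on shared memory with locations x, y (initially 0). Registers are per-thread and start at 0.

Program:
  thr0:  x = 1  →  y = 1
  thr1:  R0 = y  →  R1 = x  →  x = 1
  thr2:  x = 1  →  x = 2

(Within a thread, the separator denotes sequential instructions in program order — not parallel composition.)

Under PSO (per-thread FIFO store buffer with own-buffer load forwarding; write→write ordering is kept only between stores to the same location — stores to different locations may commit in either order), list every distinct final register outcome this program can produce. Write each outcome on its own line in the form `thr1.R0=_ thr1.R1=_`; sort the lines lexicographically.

outcome vector order: (thr1.R0,thr1.R1)
|PSO outcomes| = 6

thr1.R0=0 thr1.R1=0
thr1.R0=0 thr1.R1=1
thr1.R0=0 thr1.R1=2
thr1.R0=1 thr1.R1=0
thr1.R0=1 thr1.R1=1
thr1.R0=1 thr1.R1=2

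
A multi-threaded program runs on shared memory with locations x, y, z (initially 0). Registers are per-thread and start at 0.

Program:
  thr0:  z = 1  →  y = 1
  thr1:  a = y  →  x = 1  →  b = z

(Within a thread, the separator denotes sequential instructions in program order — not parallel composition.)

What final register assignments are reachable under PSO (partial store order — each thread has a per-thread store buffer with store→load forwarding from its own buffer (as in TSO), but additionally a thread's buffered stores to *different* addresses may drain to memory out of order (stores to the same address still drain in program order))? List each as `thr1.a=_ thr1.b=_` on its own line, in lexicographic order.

thr1.a=0 thr1.b=0
thr1.a=0 thr1.b=1
thr1.a=1 thr1.b=0
thr1.a=1 thr1.b=1

outcome vector order: (thr1.a,thr1.b)
|PSO outcomes| = 4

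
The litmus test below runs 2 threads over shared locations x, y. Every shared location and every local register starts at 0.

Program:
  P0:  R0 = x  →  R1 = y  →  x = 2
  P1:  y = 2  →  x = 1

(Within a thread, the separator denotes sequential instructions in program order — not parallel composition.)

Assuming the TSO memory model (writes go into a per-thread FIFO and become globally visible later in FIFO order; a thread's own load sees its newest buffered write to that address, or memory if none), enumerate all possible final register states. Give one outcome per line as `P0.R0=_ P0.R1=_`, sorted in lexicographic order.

outcome vector order: (P0.R0,P0.R1)
|TSO outcomes| = 3

P0.R0=0 P0.R1=0
P0.R0=0 P0.R1=2
P0.R0=1 P0.R1=2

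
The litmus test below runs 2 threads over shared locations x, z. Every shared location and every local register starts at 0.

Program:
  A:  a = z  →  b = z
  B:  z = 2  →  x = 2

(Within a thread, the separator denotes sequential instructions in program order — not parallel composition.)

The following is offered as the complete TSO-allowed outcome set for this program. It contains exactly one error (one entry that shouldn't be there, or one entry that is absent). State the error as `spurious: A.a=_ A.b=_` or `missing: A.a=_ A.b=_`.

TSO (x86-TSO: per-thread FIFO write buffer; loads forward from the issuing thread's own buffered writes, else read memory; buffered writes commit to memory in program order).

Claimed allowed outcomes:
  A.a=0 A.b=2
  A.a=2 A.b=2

missing: A.a=0 A.b=0

outcome vector order: (A.a,A.b)
[TSO] allowed = {(0,0); (0,2); (2,2)}
TSO∖claimed = {(0,0)}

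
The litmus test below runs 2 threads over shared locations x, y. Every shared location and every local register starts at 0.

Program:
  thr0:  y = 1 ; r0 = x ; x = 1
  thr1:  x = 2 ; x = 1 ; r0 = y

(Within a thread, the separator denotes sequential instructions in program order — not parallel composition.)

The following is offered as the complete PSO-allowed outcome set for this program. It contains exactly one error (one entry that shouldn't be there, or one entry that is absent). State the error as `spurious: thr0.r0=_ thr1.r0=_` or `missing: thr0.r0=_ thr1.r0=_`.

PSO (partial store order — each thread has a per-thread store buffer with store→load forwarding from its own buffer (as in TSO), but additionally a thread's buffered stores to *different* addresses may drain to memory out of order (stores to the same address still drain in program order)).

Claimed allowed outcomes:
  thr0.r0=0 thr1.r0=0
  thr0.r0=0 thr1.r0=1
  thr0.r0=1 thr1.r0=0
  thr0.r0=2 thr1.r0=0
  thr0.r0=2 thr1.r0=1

missing: thr0.r0=1 thr1.r0=1

outcome vector order: (thr0.r0,thr1.r0)
under PSO → <0 0>, <0 1>, <1 0>, <1 1>, <2 0>, <2 1>
PSO∖claimed = {<1 1>}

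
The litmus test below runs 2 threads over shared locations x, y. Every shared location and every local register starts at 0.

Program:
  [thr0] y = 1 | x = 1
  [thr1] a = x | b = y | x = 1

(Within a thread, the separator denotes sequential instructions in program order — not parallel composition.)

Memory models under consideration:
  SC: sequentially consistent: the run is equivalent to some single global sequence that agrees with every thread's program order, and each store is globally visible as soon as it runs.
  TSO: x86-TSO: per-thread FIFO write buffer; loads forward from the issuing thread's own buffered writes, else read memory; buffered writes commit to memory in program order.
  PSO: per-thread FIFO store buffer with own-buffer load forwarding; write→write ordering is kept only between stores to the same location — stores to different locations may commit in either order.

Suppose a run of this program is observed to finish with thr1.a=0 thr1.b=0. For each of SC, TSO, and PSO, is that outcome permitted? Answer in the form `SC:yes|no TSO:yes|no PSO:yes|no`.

outcome vector order: (thr1.a,thr1.b)
[SC] allowed = {00; 01; 11}
[TSO] allowed = {00; 01; 11}
[PSO] allowed = {00; 01; 10; 11}
target 00 ∈ {SC,TSO,PSO}

SC:yes TSO:yes PSO:yes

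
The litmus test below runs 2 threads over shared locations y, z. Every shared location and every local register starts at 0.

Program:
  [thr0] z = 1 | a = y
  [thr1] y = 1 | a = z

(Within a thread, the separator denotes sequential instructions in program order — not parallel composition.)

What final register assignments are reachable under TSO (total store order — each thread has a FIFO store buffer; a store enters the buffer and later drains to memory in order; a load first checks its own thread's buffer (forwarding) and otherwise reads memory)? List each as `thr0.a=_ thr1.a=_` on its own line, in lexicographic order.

thr0.a=0 thr1.a=0
thr0.a=0 thr1.a=1
thr0.a=1 thr1.a=0
thr0.a=1 thr1.a=1

outcome vector order: (thr0.a,thr1.a)
|TSO outcomes| = 4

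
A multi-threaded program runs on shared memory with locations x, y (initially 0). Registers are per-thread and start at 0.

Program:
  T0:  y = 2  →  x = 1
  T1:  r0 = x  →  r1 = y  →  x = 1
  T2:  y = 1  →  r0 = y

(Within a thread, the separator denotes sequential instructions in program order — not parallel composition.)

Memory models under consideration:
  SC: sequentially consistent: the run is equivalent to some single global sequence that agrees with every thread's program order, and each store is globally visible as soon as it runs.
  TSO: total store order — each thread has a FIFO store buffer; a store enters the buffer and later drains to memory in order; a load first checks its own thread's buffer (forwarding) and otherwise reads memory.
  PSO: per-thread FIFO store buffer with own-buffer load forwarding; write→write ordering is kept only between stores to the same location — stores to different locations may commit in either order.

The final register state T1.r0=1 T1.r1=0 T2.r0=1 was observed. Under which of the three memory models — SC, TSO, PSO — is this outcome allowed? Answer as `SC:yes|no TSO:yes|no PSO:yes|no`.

SC:no TSO:no PSO:yes

outcome vector order: (T1.r0,T1.r1,T2.r0)
under SC → <0 0 1>; <0 0 2>; <0 1 1>; <0 1 2>; <0 2 1>; <0 2 2>; <1 1 1>; <1 2 1>; <1 2 2>
under TSO → <0 0 1>; <0 0 2>; <0 1 1>; <0 1 2>; <0 2 1>; <0 2 2>; <1 1 1>; <1 2 1>; <1 2 2>
under PSO → <0 0 1>; <0 0 2>; <0 1 1>; <0 1 2>; <0 2 1>; <0 2 2>; <1 0 1>; <1 0 2>; <1 1 1>; <1 1 2>; <1 2 1>; <1 2 2>
target <1 0 1> ∈ {PSO}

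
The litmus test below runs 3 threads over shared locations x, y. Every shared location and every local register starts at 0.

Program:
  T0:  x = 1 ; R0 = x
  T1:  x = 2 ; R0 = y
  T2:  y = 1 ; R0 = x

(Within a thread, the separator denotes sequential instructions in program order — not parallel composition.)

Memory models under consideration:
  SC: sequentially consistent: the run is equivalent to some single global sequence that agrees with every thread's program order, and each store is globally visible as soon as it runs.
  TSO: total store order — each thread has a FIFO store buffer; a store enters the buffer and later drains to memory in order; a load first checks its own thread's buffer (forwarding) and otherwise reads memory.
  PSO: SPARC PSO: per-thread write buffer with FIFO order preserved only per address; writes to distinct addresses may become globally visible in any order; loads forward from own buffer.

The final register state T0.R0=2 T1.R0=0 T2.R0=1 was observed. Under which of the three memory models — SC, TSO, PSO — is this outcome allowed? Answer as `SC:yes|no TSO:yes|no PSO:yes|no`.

outcome vector order: (T0.R0,T1.R0,T2.R0)
under SC → (1,0,1), (1,0,2), (1,1,0), (1,1,1), (1,1,2), (2,0,2), (2,1,0), (2,1,1), (2,1,2)
under TSO → (1,0,0), (1,0,1), (1,0,2), (1,1,0), (1,1,1), (1,1,2), (2,0,0), (2,0,1), (2,0,2), (2,1,0), (2,1,1), (2,1,2)
under PSO → (1,0,0), (1,0,1), (1,0,2), (1,1,0), (1,1,1), (1,1,2), (2,0,0), (2,0,1), (2,0,2), (2,1,0), (2,1,1), (2,1,2)
target (2,0,1) ∈ {TSO,PSO}

SC:no TSO:yes PSO:yes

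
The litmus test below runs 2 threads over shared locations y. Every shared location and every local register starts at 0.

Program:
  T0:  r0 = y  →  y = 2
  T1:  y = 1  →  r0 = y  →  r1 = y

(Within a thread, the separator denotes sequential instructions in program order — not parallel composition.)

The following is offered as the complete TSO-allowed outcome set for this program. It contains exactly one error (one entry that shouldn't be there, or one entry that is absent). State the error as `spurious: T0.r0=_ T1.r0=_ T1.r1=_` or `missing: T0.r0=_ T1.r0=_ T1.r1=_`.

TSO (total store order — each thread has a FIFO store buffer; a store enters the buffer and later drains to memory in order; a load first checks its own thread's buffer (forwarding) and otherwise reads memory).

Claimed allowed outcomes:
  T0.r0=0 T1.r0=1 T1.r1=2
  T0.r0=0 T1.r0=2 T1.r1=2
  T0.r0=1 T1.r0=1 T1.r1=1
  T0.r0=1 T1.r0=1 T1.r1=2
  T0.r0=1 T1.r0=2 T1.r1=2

missing: T0.r0=0 T1.r0=1 T1.r1=1

outcome vector order: (T0.r0,T1.r0,T1.r1)
TSO: 6 outcomes — {<0 1 1>; <0 1 2>; <0 2 2>; <1 1 1>; <1 1 2>; <1 2 2>}
TSO∖claimed = {<0 1 1>}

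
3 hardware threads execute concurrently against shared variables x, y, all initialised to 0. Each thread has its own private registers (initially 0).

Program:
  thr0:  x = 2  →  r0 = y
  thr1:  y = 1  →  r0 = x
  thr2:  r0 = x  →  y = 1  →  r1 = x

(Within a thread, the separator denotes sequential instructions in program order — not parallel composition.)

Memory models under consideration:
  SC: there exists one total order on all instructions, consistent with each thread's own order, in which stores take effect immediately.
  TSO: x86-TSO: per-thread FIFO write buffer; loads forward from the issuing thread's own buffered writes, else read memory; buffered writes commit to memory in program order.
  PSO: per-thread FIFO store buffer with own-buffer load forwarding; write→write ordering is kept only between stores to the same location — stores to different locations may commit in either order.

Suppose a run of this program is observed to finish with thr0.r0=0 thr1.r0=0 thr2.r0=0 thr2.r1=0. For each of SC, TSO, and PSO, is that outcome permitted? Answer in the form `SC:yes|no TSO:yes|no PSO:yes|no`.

outcome vector order: (thr0.r0,thr1.r0,thr2.r0,thr2.r1)
under SC → <0 2 0 2>; <0 2 2 2>; <1 0 0 0>; <1 0 0 2>; <1 0 2 2>; <1 2 0 0>; <1 2 0 2>; <1 2 2 2>
under TSO → <0 0 0 0>; <0 0 0 2>; <0 0 2 2>; <0 2 0 0>; <0 2 0 2>; <0 2 2 2>; <1 0 0 0>; <1 0 0 2>; <1 0 2 2>; <1 2 0 0>; <1 2 0 2>; <1 2 2 2>
under PSO → <0 0 0 0>; <0 0 0 2>; <0 0 2 2>; <0 2 0 0>; <0 2 0 2>; <0 2 2 2>; <1 0 0 0>; <1 0 0 2>; <1 0 2 2>; <1 2 0 0>; <1 2 0 2>; <1 2 2 2>
target <0 0 0 0> ∈ {TSO,PSO}

SC:no TSO:yes PSO:yes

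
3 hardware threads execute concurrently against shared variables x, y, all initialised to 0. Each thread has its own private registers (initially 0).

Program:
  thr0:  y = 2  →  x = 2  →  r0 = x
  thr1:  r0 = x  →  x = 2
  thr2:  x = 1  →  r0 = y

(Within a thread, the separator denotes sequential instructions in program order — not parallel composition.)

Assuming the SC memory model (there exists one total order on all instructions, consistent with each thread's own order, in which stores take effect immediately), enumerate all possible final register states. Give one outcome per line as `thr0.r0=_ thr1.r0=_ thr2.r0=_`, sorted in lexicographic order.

thr0.r0=1 thr1.r0=0 thr2.r0=2
thr0.r0=1 thr1.r0=1 thr2.r0=2
thr0.r0=1 thr1.r0=2 thr2.r0=2
thr0.r0=2 thr1.r0=0 thr2.r0=0
thr0.r0=2 thr1.r0=0 thr2.r0=2
thr0.r0=2 thr1.r0=1 thr2.r0=0
thr0.r0=2 thr1.r0=1 thr2.r0=2
thr0.r0=2 thr1.r0=2 thr2.r0=0
thr0.r0=2 thr1.r0=2 thr2.r0=2

outcome vector order: (thr0.r0,thr1.r0,thr2.r0)
|SC outcomes| = 9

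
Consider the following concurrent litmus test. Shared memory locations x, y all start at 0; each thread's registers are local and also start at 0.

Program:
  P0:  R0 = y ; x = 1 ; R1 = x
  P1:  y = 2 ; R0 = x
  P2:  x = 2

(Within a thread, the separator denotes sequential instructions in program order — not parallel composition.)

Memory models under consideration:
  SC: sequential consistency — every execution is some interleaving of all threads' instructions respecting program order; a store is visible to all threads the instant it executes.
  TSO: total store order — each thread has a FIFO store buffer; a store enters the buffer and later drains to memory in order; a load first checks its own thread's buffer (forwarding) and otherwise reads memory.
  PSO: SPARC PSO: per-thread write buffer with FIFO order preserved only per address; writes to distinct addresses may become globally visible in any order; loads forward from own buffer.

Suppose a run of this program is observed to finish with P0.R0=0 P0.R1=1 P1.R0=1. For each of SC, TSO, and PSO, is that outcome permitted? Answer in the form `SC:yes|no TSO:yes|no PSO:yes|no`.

SC:yes TSO:yes PSO:yes

outcome vector order: (P0.R0,P0.R1,P1.R0)
SC (12): 0/1/0 0/1/1 0/1/2 0/2/0 0/2/1 0/2/2 2/1/0 2/1/1 2/1/2 2/2/0 2/2/1 2/2/2
TSO (12): 0/1/0 0/1/1 0/1/2 0/2/0 0/2/1 0/2/2 2/1/0 2/1/1 2/1/2 2/2/0 2/2/1 2/2/2
PSO (12): 0/1/0 0/1/1 0/1/2 0/2/0 0/2/1 0/2/2 2/1/0 2/1/1 2/1/2 2/2/0 2/2/1 2/2/2
target 0/1/1 ∈ {SC,TSO,PSO}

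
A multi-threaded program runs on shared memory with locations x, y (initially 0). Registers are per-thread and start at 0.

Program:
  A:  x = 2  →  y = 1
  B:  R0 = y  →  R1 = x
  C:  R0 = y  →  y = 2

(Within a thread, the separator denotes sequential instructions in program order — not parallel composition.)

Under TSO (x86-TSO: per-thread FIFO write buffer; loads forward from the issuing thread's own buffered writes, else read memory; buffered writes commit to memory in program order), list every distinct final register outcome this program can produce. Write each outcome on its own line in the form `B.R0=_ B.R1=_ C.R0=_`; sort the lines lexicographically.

B.R0=0 B.R1=0 C.R0=0
B.R0=0 B.R1=0 C.R0=1
B.R0=0 B.R1=2 C.R0=0
B.R0=0 B.R1=2 C.R0=1
B.R0=1 B.R1=2 C.R0=0
B.R0=1 B.R1=2 C.R0=1
B.R0=2 B.R1=0 C.R0=0
B.R0=2 B.R1=2 C.R0=0
B.R0=2 B.R1=2 C.R0=1

outcome vector order: (B.R0,B.R1,C.R0)
|TSO outcomes| = 9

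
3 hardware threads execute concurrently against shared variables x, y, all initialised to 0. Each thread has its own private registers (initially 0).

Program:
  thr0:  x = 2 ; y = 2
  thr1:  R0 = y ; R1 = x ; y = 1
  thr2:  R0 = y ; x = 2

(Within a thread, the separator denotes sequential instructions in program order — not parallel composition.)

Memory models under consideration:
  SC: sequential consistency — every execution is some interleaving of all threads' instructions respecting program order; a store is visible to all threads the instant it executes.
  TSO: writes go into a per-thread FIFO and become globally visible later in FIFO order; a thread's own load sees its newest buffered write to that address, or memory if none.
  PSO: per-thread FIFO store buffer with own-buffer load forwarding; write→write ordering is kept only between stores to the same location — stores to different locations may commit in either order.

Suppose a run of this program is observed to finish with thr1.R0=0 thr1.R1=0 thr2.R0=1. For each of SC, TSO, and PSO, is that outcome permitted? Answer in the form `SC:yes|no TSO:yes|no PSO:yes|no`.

outcome vector order: (thr1.R0,thr1.R1,thr2.R0)
SC (9): <0 0 0>, <0 0 1>, <0 0 2>, <0 2 0>, <0 2 1>, <0 2 2>, <2 2 0>, <2 2 1>, <2 2 2>
TSO (9): <0 0 0>, <0 0 1>, <0 0 2>, <0 2 0>, <0 2 1>, <0 2 2>, <2 2 0>, <2 2 1>, <2 2 2>
PSO (12): <0 0 0>, <0 0 1>, <0 0 2>, <0 2 0>, <0 2 1>, <0 2 2>, <2 0 0>, <2 0 1>, <2 0 2>, <2 2 0>, <2 2 1>, <2 2 2>
target <0 0 1> ∈ {SC,TSO,PSO}

SC:yes TSO:yes PSO:yes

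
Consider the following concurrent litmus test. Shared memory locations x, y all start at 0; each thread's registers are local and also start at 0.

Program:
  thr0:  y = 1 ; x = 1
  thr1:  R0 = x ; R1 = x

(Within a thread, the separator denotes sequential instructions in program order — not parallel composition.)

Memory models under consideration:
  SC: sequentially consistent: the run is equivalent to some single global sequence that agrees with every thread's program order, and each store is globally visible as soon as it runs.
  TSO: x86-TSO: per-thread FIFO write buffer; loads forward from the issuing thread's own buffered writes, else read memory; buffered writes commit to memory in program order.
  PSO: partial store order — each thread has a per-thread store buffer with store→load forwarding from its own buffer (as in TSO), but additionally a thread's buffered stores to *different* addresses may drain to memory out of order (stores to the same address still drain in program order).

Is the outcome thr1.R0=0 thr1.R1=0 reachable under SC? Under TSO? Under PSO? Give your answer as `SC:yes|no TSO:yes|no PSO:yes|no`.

SC:yes TSO:yes PSO:yes

outcome vector order: (thr1.R0,thr1.R1)
under SC → 00, 01, 11
under TSO → 00, 01, 11
under PSO → 00, 01, 11
target 00 ∈ {SC,TSO,PSO}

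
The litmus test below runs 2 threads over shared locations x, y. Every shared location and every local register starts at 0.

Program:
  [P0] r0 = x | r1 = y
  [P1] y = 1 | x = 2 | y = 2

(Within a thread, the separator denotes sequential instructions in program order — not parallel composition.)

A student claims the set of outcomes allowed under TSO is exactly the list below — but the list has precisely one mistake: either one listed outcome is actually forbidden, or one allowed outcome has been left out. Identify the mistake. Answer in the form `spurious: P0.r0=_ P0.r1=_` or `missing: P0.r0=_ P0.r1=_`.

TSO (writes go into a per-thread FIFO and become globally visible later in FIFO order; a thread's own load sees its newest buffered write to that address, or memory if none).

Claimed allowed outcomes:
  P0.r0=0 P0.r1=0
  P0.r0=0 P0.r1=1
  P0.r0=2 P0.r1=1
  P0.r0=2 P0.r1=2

missing: P0.r0=0 P0.r1=2

outcome vector order: (P0.r0,P0.r1)
TSO: 5 outcomes — {00, 01, 02, 21, 22}
TSO∖claimed = {02}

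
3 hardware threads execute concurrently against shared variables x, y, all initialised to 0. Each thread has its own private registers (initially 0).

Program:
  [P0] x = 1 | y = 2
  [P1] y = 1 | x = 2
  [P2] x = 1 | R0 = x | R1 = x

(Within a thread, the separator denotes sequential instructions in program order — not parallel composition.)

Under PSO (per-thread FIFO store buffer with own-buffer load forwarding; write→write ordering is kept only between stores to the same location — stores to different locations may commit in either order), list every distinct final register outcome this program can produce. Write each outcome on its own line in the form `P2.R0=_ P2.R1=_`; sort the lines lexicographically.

P2.R0=1 P2.R1=1
P2.R0=1 P2.R1=2
P2.R0=2 P2.R1=1
P2.R0=2 P2.R1=2

outcome vector order: (P2.R0,P2.R1)
|PSO outcomes| = 4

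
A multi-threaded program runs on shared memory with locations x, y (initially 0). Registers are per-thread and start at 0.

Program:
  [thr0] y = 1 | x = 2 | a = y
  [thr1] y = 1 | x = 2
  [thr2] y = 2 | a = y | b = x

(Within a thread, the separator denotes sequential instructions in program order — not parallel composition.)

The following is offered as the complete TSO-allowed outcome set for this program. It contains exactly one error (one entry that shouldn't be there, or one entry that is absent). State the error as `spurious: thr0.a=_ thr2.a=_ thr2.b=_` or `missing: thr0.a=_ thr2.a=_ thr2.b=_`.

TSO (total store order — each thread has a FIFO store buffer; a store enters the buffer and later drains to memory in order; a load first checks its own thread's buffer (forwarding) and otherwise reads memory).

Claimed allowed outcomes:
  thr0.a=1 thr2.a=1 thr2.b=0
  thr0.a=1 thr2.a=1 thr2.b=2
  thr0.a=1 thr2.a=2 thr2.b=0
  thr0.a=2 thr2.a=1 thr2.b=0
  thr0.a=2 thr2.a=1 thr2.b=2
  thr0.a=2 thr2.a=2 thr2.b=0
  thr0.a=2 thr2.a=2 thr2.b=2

missing: thr0.a=1 thr2.a=2 thr2.b=2

outcome vector order: (thr0.a,thr2.a,thr2.b)
TSO (8): (1,1,0) (1,1,2) (1,2,0) (1,2,2) (2,1,0) (2,1,2) (2,2,0) (2,2,2)
TSO∖claimed = {(1,2,2)}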